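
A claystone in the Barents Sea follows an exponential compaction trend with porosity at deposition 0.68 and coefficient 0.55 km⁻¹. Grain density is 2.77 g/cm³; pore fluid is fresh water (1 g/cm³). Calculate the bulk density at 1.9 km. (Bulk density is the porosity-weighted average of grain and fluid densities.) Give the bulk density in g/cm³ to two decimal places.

Porosity at depth: φ = 0.68·exp(−0.55×1.9) = 0.68×0.3517 = 0.2392
Bulk density: ρ_b = (1−φ)ρ_g + φ·ρ_f = 0.7608×2.77 + 0.2392×1
       = 2.108 + 0.239 = 2.347 g/cm³

2.35 g/cm³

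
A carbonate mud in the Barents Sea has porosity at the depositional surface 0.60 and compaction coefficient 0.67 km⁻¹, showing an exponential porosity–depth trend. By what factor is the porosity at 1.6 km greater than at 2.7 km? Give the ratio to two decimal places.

phi(Z₁)/phi(Z₂) = e^(−k·Z₁)/e^(−k·Z₂) = e^{k(Z₂−Z₁)}
= exp(0.67 × 1.1) = exp(0.737) = 2.0897

2.09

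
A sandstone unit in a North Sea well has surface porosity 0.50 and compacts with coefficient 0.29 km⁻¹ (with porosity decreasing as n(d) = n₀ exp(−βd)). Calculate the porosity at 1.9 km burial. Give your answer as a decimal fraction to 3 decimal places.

n = n₀·exp(−β·d) = 0.5 × exp(−0.29 × 1.9) = 0.5 × exp(−0.551)
  = 0.5 × 0.5764 = 0.2882

0.288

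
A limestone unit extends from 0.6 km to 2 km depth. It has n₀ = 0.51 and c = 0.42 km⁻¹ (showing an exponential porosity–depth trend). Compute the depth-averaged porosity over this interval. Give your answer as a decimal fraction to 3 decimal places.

0.300

⟨n⟩ = (1/(d₂−d₁)) ∫ n₀ e^(−cd) dd = n₀·(e^(−c·d₁) − e^(−c·d₂)) / (c·(d₂−d₁))
e^(−0.42×0.6) = 0.7772; e^(−0.42×2) = 0.4317
⟨n⟩ = 0.51 × (0.7772 − 0.4317) / (0.42 × 1.4) = 0.51 × 0.5876 = 0.2997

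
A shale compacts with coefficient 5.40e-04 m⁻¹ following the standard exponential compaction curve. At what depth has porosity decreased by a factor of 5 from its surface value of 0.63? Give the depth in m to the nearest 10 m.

Working in km (1 km = 1000 m; k in km⁻¹ = k in m⁻¹ × 1000):
φ/φ₀ = 1/5 ⇒ exp(−k·d) = 1/5 ⇒ d = ln(5) / k
d = 1.6094 / 0.54 = 2.980 km

2980 m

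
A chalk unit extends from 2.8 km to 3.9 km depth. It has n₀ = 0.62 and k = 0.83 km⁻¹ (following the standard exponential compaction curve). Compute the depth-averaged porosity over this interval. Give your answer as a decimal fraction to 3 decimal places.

0.040

⟨n⟩ = (1/(d₂−d₁)) ∫ n₀ e^(−kd) dd = n₀·(e^(−k·d₁) − e^(−k·d₂)) / (k·(d₂−d₁))
e^(−0.83×2.8) = 0.0979; e^(−0.83×3.9) = 0.0393
⟨n⟩ = 0.62 × (0.0979 − 0.0393) / (0.83 × 1.1) = 0.62 × 0.0642 = 0.0398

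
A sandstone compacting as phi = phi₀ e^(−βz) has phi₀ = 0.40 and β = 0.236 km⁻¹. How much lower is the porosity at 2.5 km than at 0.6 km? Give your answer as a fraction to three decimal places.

0.125

phi(0.6) = 0.4·e^(−0.236×0.6) = 0.3472
phi(2.5) = 0.4·e^(−0.236×2.5) = 0.2217
Δphi = 0.3472 − 0.2217 = 0.1255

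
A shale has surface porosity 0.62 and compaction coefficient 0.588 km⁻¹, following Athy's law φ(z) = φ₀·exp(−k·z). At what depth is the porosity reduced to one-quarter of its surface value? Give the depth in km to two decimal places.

φ/φ₀ = 1/4 ⇒ exp(−k·z) = 1/4 ⇒ z = ln(4) / k
z = 1.3863 / 0.588 = 2.358 km

2.36 km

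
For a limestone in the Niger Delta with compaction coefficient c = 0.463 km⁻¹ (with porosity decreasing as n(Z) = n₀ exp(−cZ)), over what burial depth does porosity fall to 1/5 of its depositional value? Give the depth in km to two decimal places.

n/n₀ = 1/5 ⇒ exp(−c·Z) = 1/5 ⇒ Z = ln(5) / c
Z = 1.6094 / 0.463 = 3.476 km

3.48 km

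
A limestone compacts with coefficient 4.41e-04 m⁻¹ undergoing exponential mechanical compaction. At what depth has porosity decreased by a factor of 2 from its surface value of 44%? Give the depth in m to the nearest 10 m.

Working in km (1 km = 1000 m; k in km⁻¹ = k in m⁻¹ × 1000):
phi/phi₀ = 1/2 ⇒ exp(−k·z) = 1/2 ⇒ z = ln(2) / k
z = 0.6931 / 0.441 = 1.572 km

1570 m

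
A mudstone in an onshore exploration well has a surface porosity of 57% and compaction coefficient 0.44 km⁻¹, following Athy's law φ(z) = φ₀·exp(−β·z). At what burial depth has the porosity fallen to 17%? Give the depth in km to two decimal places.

Invert Athy's law: z = ln(φ₀/φ) / β
z = ln(0.57/0.17) / 0.44 = ln(3.353) / 0.44 = 1.2098 / 0.44 = 2.750 km

2.75 km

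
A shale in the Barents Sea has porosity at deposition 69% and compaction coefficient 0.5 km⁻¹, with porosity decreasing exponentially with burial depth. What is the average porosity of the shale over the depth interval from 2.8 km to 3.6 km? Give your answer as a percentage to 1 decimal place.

14.0%

⟨n⟩ = (1/(d₂−d₁)) ∫ n₀ e^(−βd) dd = n₀·(e^(−β·d₁) − e^(−β·d₂)) / (β·(d₂−d₁))
e^(−0.5×2.8) = 0.2466; e^(−0.5×3.6) = 0.1653
⟨n⟩ = 0.69 × (0.2466 − 0.1653) / (0.5 × 0.8) = 0.69 × 0.2032 = 0.1402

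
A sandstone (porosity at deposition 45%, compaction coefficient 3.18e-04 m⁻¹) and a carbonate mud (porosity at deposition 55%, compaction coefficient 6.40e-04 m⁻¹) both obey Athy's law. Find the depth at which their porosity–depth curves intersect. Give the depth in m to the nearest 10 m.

620 m

Working in km (1 km = 1000 m; β in km⁻¹ = β in m⁻¹ × 1000):
Set n₀ₐ e^(−βₐd) = n₀ᵦ e^(−βᵦd) ⇒ ln(n₀ₐ/n₀ᵦ) = (βₐ − βᵦ)·d
d = ln(0.45/0.55) / (0.318 − 0.64) = -0.2007 / -0.322 = 0.623 km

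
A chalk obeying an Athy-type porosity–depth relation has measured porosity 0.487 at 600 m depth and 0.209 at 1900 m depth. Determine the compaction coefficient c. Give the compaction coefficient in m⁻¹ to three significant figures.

0.000651 m⁻¹

Working in km (1 km = 1000 m; c in km⁻¹ = c in m⁻¹ × 1000):
Athy: phi(z) = phi₀ e^(−cz) ⇒ phi₁/phi₂ = e^{c(z₂−z₁)} ⇒ c = ln(phi₁/phi₂)/(z₂−z₁)
c = ln(0.487/0.209) / (1.9 − 0.6) = ln(2.33) / 1.3 = 0.8459 / 1.3 = 0.6507 km⁻¹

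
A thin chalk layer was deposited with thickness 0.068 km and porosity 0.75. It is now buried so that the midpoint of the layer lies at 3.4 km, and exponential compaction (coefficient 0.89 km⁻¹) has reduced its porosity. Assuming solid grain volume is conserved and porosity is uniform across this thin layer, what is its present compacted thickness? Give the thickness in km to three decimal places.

Porosity at 3.4 km: phi = 0.75·exp(−0.89×3.4) = 0.0364
Solid-volume conservation: h(1−phi) = h₀(1−phi₀) ⇒ h = h₀·(1−phi₀)/(1−phi)
h = 0.068 × (1 − 0.75)/(1 − 0.0364) = 0.068 × 0.2594 = 0.0176 km

0.018 km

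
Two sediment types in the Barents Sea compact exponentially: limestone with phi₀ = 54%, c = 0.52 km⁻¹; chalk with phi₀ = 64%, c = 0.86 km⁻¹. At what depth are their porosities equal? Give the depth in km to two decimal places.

0.50 km

Set phi₀ₐ e^(−cₐd) = phi₀ᵦ e^(−cᵦd) ⇒ ln(phi₀ₐ/phi₀ᵦ) = (cₐ − cᵦ)·d
d = ln(0.54/0.64) / (0.52 − 0.86) = -0.1699 / -0.34 = 0.500 km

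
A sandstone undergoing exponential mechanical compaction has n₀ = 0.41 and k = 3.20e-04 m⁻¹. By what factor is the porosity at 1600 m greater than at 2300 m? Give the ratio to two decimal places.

Working in km (1 km = 1000 m; k in km⁻¹ = k in m⁻¹ × 1000):
n(d₁)/n(d₂) = e^(−k·d₁)/e^(−k·d₂) = e^{k(d₂−d₁)}
= exp(0.32 × 0.7) = exp(0.224) = 1.2511

1.25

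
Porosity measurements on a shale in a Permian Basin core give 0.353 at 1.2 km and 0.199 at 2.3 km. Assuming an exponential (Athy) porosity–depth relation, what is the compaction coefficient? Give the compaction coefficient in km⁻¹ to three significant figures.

0.521 km⁻¹

Athy: φ(d) = φ₀ e^(−cd) ⇒ φ₁/φ₂ = e^{c(d₂−d₁)} ⇒ c = ln(φ₁/φ₂)/(d₂−d₁)
c = ln(0.353/0.199) / (2.3 − 1.2) = ln(1.774) / 1.1 = 0.5732 / 1.1 = 0.5211 km⁻¹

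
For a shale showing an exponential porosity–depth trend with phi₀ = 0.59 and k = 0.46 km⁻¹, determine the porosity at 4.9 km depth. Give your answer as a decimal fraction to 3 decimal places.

0.062

phi = phi₀·exp(−k·z) = 0.59 × exp(−0.46 × 4.9) = 0.59 × exp(−2.254)
  = 0.59 × 0.1050 = 0.0619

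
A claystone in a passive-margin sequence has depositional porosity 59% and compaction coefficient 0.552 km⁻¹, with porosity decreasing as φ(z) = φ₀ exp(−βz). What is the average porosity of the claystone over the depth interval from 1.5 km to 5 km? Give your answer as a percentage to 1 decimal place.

⟨φ⟩ = (1/(z₂−z₁)) ∫ φ₀ e^(−βz) dz = φ₀·(e^(−β·z₁) − e^(−β·z₂)) / (β·(z₂−z₁))
e^(−0.552×1.5) = 0.4369; e^(−0.552×5) = 0.0633
⟨φ⟩ = 0.59 × (0.4369 − 0.0633) / (0.552 × 3.5) = 0.59 × 0.1934 = 0.1141

11.4%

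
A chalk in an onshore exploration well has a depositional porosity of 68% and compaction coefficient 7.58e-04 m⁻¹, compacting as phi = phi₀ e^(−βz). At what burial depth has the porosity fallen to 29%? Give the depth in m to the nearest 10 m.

Working in km (1 km = 1000 m; β in km⁻¹ = β in m⁻¹ × 1000):
Invert Athy's law: z = ln(phi₀/phi) / β
z = ln(0.68/0.29) / 0.758 = ln(2.345) / 0.758 = 0.8522 / 0.758 = 1.124 km

1120 m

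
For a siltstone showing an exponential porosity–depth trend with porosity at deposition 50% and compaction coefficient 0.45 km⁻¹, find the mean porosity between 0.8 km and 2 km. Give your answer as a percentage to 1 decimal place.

27.0%

⟨phi⟩ = (1/(z₂−z₁)) ∫ phi₀ e^(−cz) dz = phi₀·(e^(−c·z₁) − e^(−c·z₂)) / (c·(z₂−z₁))
e^(−0.45×0.8) = 0.6977; e^(−0.45×2) = 0.4066
⟨phi⟩ = 0.5 × (0.6977 − 0.4066) / (0.45 × 1.2) = 0.5 × 0.5391 = 0.2695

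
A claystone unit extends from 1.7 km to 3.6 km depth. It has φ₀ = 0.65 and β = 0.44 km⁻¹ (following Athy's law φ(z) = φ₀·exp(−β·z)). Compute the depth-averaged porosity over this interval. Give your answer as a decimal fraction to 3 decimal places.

0.208

⟨φ⟩ = (1/(z₂−z₁)) ∫ φ₀ e^(−βz) dz = φ₀·(e^(−β·z₁) − e^(−β·z₂)) / (β·(z₂−z₁))
e^(−0.44×1.7) = 0.4733; e^(−0.44×3.6) = 0.2052
⟨φ⟩ = 0.65 × (0.4733 − 0.2052) / (0.44 × 1.9) = 0.65 × 0.3208 = 0.2085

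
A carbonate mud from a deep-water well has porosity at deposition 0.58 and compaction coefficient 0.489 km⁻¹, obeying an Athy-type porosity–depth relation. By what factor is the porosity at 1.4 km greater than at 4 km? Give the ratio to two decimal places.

n(d₁)/n(d₂) = e^(−c·d₁)/e^(−c·d₂) = e^{c(d₂−d₁)}
= exp(0.489 × 2.6) = exp(1.271) = 3.5658

3.57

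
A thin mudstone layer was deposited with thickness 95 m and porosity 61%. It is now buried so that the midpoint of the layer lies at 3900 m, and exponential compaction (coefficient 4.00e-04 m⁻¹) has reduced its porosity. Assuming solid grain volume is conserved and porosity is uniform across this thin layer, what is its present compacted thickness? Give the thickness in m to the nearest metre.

Working in km (1 km = 1000 m; k in km⁻¹ = k in m⁻¹ × 1000):
Porosity at 3.9 km: phi = 0.61·exp(−0.4×3.9) = 0.1282
Solid-volume conservation: h(1−phi) = h₀(1−phi₀) ⇒ h = h₀·(1−phi₀)/(1−phi)
h = 0.095 × (1 − 0.61)/(1 − 0.1282) = 0.095 × 0.4473 = 0.0425 km

42 m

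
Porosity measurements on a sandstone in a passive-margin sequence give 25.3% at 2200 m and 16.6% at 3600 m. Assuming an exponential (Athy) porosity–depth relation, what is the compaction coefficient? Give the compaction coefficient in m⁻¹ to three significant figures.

Working in km (1 km = 1000 m; k in km⁻¹ = k in m⁻¹ × 1000):
Athy: phi(d) = phi₀ e^(−kd) ⇒ phi₁/phi₂ = e^{k(d₂−d₁)} ⇒ k = ln(phi₁/phi₂)/(d₂−d₁)
k = ln(0.253/0.166) / (3.6 − 2.2) = ln(1.524) / 1.4 = 0.4214 / 1.4 = 0.301 km⁻¹

0.000301 m⁻¹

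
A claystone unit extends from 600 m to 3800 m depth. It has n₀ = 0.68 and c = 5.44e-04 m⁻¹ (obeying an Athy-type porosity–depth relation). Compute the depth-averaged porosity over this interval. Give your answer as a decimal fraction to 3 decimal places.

Working in km (1 km = 1000 m; c in km⁻¹ = c in m⁻¹ × 1000):
⟨n⟩ = (1/(z₂−z₁)) ∫ n₀ e^(−cz) dz = n₀·(e^(−c·z₁) − e^(−c·z₂)) / (c·(z₂−z₁))
e^(−0.544×0.6) = 0.7215; e^(−0.544×3.8) = 0.1265
⟨n⟩ = 0.68 × (0.7215 − 0.1265) / (0.544 × 3.2) = 0.68 × 0.3418 = 0.2324

0.232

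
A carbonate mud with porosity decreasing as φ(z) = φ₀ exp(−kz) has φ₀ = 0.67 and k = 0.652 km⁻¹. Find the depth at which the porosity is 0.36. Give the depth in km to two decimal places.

0.95 km

Invert Athy's law: z = ln(φ₀/φ) / k
z = ln(0.67/0.36) / 0.652 = ln(1.861) / 0.652 = 0.6212 / 0.652 = 0.953 km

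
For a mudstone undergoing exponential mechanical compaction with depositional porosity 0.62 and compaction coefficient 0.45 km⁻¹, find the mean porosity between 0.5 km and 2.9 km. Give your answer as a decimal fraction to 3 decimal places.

⟨φ⟩ = (1/(Z₂−Z₁)) ∫ φ₀ e^(−βZ) dZ = φ₀·(e^(−β·Z₁) − e^(−β·Z₂)) / (β·(Z₂−Z₁))
e^(−0.45×0.5) = 0.7985; e^(−0.45×2.9) = 0.2712
⟨φ⟩ = 0.62 × (0.7985 − 0.2712) / (0.45 × 2.4) = 0.62 × 0.4883 = 0.3027

0.303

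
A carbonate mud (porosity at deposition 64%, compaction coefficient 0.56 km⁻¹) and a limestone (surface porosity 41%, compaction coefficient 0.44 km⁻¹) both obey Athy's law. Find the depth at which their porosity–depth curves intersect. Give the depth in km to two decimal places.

3.71 km

Set φ₀ₐ e^(−βₐz) = φ₀ᵦ e^(−βᵦz) ⇒ ln(φ₀ₐ/φ₀ᵦ) = (βₐ − βᵦ)·z
z = ln(0.64/0.41) / (0.56 − 0.44) = 0.4453 / 0.12 = 3.711 km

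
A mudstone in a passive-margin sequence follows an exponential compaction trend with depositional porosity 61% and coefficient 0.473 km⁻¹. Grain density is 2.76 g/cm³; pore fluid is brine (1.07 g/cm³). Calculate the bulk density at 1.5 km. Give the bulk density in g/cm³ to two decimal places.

Porosity at depth: n = 0.61·exp(−0.473×1.5) = 0.61×0.4919 = 0.3001
Bulk density: ρ_b = (1−n)ρ_g + n·ρ_f = 0.6999×2.76 + 0.3001×1.07
       = 1.932 + 0.321 = 2.253 g/cm³

2.25 g/cm³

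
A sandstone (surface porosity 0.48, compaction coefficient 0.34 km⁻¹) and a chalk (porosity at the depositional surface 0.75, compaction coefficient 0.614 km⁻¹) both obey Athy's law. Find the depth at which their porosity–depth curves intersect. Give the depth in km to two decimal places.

Set n₀ₐ e^(−βₐz) = n₀ᵦ e^(−βᵦz) ⇒ ln(n₀ₐ/n₀ᵦ) = (βₐ − βᵦ)·z
z = ln(0.48/0.75) / (0.34 − 0.614) = -0.4463 / -0.274 = 1.629 km

1.63 km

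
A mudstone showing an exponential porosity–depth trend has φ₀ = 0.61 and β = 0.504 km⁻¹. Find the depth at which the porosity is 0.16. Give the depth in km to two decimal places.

2.66 km

Invert Athy's law: z = ln(φ₀/φ) / β
z = ln(0.61/0.16) / 0.504 = ln(3.812) / 0.504 = 1.3383 / 0.504 = 2.655 km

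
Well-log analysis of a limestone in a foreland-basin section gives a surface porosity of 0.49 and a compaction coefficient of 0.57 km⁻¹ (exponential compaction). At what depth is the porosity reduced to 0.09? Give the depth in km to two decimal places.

2.97 km

Invert Athy's law: d = ln(n₀/n) / β
d = ln(0.49/0.09) / 0.57 = ln(5.444) / 0.57 = 1.6946 / 0.57 = 2.973 km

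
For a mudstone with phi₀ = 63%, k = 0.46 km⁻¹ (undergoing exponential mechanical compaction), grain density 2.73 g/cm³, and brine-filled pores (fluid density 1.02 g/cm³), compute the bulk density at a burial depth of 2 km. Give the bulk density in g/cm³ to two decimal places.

Porosity at depth: phi = 0.63·exp(−0.46×2) = 0.63×0.3985 = 0.2511
Bulk density: ρ_b = (1−phi)ρ_g + phi·ρ_f = 0.7489×2.73 + 0.2511×1.02
       = 2.045 + 0.256 = 2.301 g/cm³

2.30 g/cm³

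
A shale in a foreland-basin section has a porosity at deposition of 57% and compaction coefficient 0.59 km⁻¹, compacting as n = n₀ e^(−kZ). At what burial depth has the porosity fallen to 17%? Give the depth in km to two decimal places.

Invert Athy's law: Z = ln(n₀/n) / k
Z = ln(0.57/0.17) / 0.59 = ln(3.353) / 0.59 = 1.2098 / 0.59 = 2.051 km

2.05 km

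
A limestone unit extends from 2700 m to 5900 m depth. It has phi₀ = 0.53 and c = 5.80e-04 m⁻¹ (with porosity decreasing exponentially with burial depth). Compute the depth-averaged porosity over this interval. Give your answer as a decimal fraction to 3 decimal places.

Working in km (1 km = 1000 m; c in km⁻¹ = c in m⁻¹ × 1000):
⟨phi⟩ = (1/(d₂−d₁)) ∫ phi₀ e^(−cd) dd = phi₀·(e^(−c·d₁) − e^(−c·d₂)) / (c·(d₂−d₁))
e^(−0.58×2.7) = 0.2089; e^(−0.58×5.9) = 0.0326
⟨phi⟩ = 0.53 × (0.2089 − 0.0326) / (0.58 × 3.2) = 0.53 × 0.0950 = 0.0503

0.050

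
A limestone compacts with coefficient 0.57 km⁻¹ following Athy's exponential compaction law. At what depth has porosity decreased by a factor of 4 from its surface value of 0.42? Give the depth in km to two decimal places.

2.43 km

phi/phi₀ = 1/4 ⇒ exp(−β·z) = 1/4 ⇒ z = ln(4) / β
z = 1.3863 / 0.57 = 2.432 km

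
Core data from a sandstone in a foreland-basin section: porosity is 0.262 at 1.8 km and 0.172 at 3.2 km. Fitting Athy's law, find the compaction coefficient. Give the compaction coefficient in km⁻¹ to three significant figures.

Athy: φ(z) = φ₀ e^(−cz) ⇒ φ₁/φ₂ = e^{c(z₂−z₁)} ⇒ c = ln(φ₁/φ₂)/(z₂−z₁)
c = ln(0.262/0.172) / (3.2 − 1.8) = ln(1.523) / 1.4 = 0.4209 / 1.4 = 0.3006 km⁻¹

0.301 km⁻¹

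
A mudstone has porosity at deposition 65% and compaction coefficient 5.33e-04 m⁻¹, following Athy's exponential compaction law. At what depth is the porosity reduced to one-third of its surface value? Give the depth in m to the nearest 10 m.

2060 m

Working in km (1 km = 1000 m; c in km⁻¹ = c in m⁻¹ × 1000):
φ/φ₀ = 1/3 ⇒ exp(−c·z) = 1/3 ⇒ z = ln(3) / c
z = 1.0986 / 0.533 = 2.061 km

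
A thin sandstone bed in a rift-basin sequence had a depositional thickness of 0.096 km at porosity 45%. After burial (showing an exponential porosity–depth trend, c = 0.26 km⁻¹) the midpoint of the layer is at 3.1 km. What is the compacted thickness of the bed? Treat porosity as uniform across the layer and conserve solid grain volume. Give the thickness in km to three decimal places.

Porosity at 3.1 km: n = 0.45·exp(−0.26×3.1) = 0.2010
Solid-volume conservation: h(1−n) = h₀(1−n₀) ⇒ h = h₀·(1−n₀)/(1−n)
h = 0.096 × (1 − 0.45)/(1 − 0.2010) = 0.096 × 0.6884 = 0.0661 km

0.066 km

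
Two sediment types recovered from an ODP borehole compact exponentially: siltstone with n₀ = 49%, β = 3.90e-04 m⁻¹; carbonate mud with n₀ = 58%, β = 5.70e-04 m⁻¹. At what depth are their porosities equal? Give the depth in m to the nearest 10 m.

940 m

Working in km (1 km = 1000 m; β in km⁻¹ = β in m⁻¹ × 1000):
Set n₀ₐ e^(−βₐZ) = n₀ᵦ e^(−βᵦZ) ⇒ ln(n₀ₐ/n₀ᵦ) = (βₐ − βᵦ)·Z
Z = ln(0.49/0.58) / (0.39 − 0.57) = -0.1686 / -0.18 = 0.937 km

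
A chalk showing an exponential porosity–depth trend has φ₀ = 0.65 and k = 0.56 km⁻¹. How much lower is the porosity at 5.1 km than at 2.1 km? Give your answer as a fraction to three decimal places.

0.163

φ(2.1) = 0.65·e^(−0.56×2.1) = 0.2005
φ(5.1) = 0.65·e^(−0.56×5.1) = 0.0374
Δφ = 0.2005 − 0.0374 = 0.1632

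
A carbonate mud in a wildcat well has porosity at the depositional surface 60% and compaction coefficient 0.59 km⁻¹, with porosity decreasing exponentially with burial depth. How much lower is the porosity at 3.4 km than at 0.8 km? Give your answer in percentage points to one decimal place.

29.4 percentage points

phi(0.8) = 0.6·e^(−0.59×0.8) = 0.3743
phi(3.4) = 0.6·e^(−0.59×3.4) = 0.0807
Δphi = 0.3743 − 0.0807 = 0.2935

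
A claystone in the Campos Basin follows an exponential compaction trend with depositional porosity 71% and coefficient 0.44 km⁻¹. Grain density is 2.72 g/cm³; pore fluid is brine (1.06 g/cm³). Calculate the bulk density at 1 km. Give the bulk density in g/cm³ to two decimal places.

Porosity at depth: φ = 0.71·exp(−0.44×1) = 0.71×0.6440 = 0.4573
Bulk density: ρ_b = (1−φ)ρ_g + φ·ρ_f = 0.5427×2.72 + 0.4573×1.06
       = 1.476 + 0.485 = 1.961 g/cm³

1.96 g/cm³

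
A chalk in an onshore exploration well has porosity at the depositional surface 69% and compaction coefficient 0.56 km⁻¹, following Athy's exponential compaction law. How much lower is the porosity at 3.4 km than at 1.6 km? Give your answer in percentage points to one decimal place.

n(1.6) = 0.69·e^(−0.56×1.6) = 0.2817
n(3.4) = 0.69·e^(−0.56×3.4) = 0.1028
Δn = 0.2817 − 0.1028 = 0.1789

17.9 percentage points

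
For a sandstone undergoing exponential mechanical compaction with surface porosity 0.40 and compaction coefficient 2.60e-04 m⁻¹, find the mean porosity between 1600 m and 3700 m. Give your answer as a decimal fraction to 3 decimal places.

0.203

Working in km (1 km = 1000 m; β in km⁻¹ = β in m⁻¹ × 1000):
⟨phi⟩ = (1/(Z₂−Z₁)) ∫ phi₀ e^(−βZ) dZ = phi₀·(e^(−β·Z₁) − e^(−β·Z₂)) / (β·(Z₂−Z₁))
e^(−0.26×1.6) = 0.6597; e^(−0.26×3.7) = 0.3821
⟨phi⟩ = 0.4 × (0.6597 − 0.3821) / (0.26 × 2.1) = 0.4 × 0.5083 = 0.2033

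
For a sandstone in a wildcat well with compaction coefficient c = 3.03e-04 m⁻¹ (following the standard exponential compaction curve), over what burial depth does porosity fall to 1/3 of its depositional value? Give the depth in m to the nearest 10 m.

3630 m

Working in km (1 km = 1000 m; c in km⁻¹ = c in m⁻¹ × 1000):
φ/φ₀ = 1/3 ⇒ exp(−c·z) = 1/3 ⇒ z = ln(3) / c
z = 1.0986 / 0.303 = 3.626 km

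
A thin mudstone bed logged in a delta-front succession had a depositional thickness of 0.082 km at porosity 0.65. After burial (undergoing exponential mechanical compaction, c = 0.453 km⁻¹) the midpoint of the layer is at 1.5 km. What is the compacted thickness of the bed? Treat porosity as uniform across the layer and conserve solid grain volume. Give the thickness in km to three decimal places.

Porosity at 1.5 km: φ = 0.65·exp(−0.453×1.5) = 0.3295
Solid-volume conservation: h(1−φ) = h₀(1−φ₀) ⇒ h = h₀·(1−φ₀)/(1−φ)
h = 0.082 × (1 − 0.65)/(1 − 0.3295) = 0.082 × 0.5220 = 0.0428 km

0.043 km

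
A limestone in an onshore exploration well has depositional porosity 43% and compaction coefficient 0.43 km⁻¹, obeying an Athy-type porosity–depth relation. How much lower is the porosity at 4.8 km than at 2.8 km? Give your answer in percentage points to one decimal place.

7.4 percentage points

phi(2.8) = 0.43·e^(−0.43×2.8) = 0.1290
phi(4.8) = 0.43·e^(−0.43×4.8) = 0.0546
Δphi = 0.1290 − 0.0546 = 0.0744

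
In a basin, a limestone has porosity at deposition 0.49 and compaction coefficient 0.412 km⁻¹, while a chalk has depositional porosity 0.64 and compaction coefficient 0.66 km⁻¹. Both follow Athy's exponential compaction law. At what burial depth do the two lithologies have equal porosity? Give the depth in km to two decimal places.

1.08 km

Set n₀ₐ e^(−cₐd) = n₀ᵦ e^(−cᵦd) ⇒ ln(n₀ₐ/n₀ᵦ) = (cₐ − cᵦ)·d
d = ln(0.49/0.64) / (0.412 − 0.66) = -0.2671 / -0.248 = 1.077 km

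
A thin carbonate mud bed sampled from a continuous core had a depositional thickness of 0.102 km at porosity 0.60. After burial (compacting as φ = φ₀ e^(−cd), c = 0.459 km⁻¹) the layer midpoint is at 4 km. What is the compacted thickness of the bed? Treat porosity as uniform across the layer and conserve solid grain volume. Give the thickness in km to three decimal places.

Porosity at 4 km: φ = 0.6·exp(−0.459×4) = 0.0957
Solid-volume conservation: h(1−φ) = h₀(1−φ₀) ⇒ h = h₀·(1−φ₀)/(1−φ)
h = 0.102 × (1 − 0.6)/(1 − 0.0957) = 0.102 × 0.4423 = 0.0451 km

0.045 km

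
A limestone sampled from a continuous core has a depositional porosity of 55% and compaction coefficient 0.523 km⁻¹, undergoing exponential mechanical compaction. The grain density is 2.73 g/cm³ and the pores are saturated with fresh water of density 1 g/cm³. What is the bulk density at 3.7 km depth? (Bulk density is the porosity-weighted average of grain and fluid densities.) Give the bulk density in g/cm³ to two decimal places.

2.59 g/cm³

Porosity at depth: φ = 0.55·exp(−0.523×3.7) = 0.55×0.1444 = 0.0794
Bulk density: ρ_b = (1−φ)ρ_g + φ·ρ_f = 0.9206×2.73 + 0.0794×1
       = 2.513 + 0.079 = 2.593 g/cm³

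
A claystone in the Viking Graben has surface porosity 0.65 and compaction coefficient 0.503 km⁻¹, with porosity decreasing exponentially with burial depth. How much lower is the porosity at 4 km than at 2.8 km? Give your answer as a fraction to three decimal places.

n(2.8) = 0.65·e^(−0.503×2.8) = 0.1589
n(4) = 0.65·e^(−0.503×4) = 0.0869
Δn = 0.1589 − 0.0869 = 0.0720

0.072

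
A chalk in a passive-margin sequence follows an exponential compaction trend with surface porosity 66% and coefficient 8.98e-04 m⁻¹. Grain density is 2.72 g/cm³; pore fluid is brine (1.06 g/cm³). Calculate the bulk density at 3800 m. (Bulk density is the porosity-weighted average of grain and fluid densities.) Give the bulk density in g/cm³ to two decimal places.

Working in km (1 km = 1000 m; c in km⁻¹ = c in m⁻¹ × 1000):
Porosity at depth: φ = 0.66·exp(−0.898×3.8) = 0.66×0.0330 = 0.0218
Bulk density: ρ_b = (1−φ)ρ_g + φ·ρ_f = 0.9782×2.72 + 0.0218×1.06
       = 2.661 + 0.023 = 2.684 g/cm³

2.68 g/cm³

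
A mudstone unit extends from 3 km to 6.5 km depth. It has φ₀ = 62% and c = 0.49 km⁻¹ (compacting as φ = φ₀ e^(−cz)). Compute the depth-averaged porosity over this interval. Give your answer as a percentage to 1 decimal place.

6.8%

⟨φ⟩ = (1/(z₂−z₁)) ∫ φ₀ e^(−cz) dz = φ₀·(e^(−c·z₁) − e^(−c·z₂)) / (c·(z₂−z₁))
e^(−0.49×3) = 0.2299; e^(−0.49×6.5) = 0.0414
⟨φ⟩ = 0.62 × (0.2299 − 0.0414) / (0.49 × 3.5) = 0.62 × 0.1099 = 0.0682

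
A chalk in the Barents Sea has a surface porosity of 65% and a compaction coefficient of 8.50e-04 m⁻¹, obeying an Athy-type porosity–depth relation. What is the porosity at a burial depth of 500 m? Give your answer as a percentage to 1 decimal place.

Working in km (1 km = 1000 m; c in km⁻¹ = c in m⁻¹ × 1000):
phi = phi₀·exp(−c·Z) = 0.65 × exp(−0.85 × 0.5) = 0.65 × exp(−0.425)
  = 0.65 × 0.6538 = 0.4250

42.5%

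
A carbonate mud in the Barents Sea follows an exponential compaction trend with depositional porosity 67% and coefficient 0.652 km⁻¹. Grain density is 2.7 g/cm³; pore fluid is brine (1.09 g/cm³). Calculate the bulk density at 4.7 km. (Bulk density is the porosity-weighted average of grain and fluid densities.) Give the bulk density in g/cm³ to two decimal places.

2.65 g/cm³

Porosity at depth: φ = 0.67·exp(−0.652×4.7) = 0.67×0.0467 = 0.0313
Bulk density: ρ_b = (1−φ)ρ_g + φ·ρ_f = 0.9687×2.7 + 0.0313×1.09
       = 2.616 + 0.034 = 2.650 g/cm³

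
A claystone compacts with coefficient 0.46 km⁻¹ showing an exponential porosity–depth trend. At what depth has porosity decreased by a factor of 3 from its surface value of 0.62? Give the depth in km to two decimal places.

2.39 km

phi/phi₀ = 1/3 ⇒ exp(−β·d) = 1/3 ⇒ d = ln(3) / β
d = 1.0986 / 0.46 = 2.388 km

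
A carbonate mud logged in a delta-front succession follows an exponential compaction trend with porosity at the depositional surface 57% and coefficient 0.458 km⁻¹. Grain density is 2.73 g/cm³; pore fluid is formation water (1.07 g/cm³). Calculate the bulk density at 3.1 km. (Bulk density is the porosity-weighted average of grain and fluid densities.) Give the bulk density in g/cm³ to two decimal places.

Porosity at depth: n = 0.57·exp(−0.458×3.1) = 0.57×0.2418 = 0.1378
Bulk density: ρ_b = (1−n)ρ_g + n·ρ_f = 0.8622×2.73 + 0.1378×1.07
       = 2.354 + 0.147 = 2.501 g/cm³

2.50 g/cm³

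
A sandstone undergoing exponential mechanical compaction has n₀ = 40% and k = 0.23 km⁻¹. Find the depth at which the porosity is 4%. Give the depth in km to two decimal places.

Invert Athy's law: d = ln(n₀/n) / k
d = ln(0.4/0.04) / 0.23 = ln(10) / 0.23 = 2.3026 / 0.23 = 10.011 km

10.01 km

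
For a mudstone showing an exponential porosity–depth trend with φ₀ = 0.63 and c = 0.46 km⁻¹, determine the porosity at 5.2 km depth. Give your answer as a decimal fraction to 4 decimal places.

0.0576

φ = φ₀·exp(−c·Z) = 0.63 × exp(−0.46 × 5.2) = 0.63 × exp(−2.392)
  = 0.63 × 0.0914 = 0.0576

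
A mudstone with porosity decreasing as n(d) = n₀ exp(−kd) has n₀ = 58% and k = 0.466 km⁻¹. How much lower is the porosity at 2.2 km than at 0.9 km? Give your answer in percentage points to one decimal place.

17.3 percentage points

n(0.9) = 0.58·e^(−0.466×0.9) = 0.3813
n(2.2) = 0.58·e^(−0.466×2.2) = 0.2081
Δn = 0.3813 − 0.2081 = 0.1733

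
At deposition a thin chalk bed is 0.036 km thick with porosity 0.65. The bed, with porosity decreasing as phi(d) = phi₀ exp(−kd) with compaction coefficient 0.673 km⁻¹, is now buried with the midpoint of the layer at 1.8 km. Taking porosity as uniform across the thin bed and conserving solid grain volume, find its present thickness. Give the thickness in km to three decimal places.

Porosity at 1.8 km: phi = 0.65·exp(−0.673×1.8) = 0.1936
Solid-volume conservation: h(1−phi) = h₀(1−phi₀) ⇒ h = h₀·(1−phi₀)/(1−phi)
h = 0.036 × (1 − 0.65)/(1 − 0.1936) = 0.036 × 0.4340 = 0.0156 km

0.016 km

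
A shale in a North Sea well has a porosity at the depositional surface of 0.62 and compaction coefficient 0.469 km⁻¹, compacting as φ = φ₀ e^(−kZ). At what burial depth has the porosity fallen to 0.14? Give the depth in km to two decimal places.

3.17 km

Invert Athy's law: Z = ln(φ₀/φ) / k
Z = ln(0.62/0.14) / 0.469 = ln(4.429) / 0.469 = 1.4881 / 0.469 = 3.173 km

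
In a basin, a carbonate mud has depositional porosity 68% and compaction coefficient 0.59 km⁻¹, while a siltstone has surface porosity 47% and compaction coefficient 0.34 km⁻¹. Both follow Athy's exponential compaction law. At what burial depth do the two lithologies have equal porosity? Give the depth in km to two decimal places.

1.48 km

Set n₀ₐ e^(−cₐd) = n₀ᵦ e^(−cᵦd) ⇒ ln(n₀ₐ/n₀ᵦ) = (cₐ − cᵦ)·d
d = ln(0.68/0.47) / (0.59 − 0.34) = 0.3694 / 0.25 = 1.477 km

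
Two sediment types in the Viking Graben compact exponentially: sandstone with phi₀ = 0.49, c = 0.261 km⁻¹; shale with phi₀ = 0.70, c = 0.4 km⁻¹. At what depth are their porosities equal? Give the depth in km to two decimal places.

Set phi₀ₐ e^(−cₐz) = phi₀ᵦ e^(−cᵦz) ⇒ ln(phi₀ₐ/phi₀ᵦ) = (cₐ − cᵦ)·z
z = ln(0.49/0.7) / (0.261 − 0.4) = -0.3567 / -0.139 = 2.566 km

2.57 km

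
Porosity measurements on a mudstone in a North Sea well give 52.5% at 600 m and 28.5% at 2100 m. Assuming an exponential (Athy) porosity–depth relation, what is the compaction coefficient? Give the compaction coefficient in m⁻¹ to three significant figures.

0.000407 m⁻¹

Working in km (1 km = 1000 m; β in km⁻¹ = β in m⁻¹ × 1000):
Athy: φ(z) = φ₀ e^(−βz) ⇒ φ₁/φ₂ = e^{β(z₂−z₁)} ⇒ β = ln(φ₁/φ₂)/(z₂−z₁)
β = ln(0.525/0.285) / (2.1 − 0.6) = ln(1.842) / 1.5 = 0.6109 / 1.5 = 0.4073 km⁻¹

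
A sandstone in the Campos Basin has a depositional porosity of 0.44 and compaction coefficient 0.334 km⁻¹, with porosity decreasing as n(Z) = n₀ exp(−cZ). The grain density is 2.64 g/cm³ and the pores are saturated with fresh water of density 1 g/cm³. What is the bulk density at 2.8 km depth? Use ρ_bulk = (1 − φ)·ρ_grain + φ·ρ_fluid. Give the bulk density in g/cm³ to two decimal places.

Porosity at depth: n = 0.44·exp(−0.334×2.8) = 0.44×0.3925 = 0.1727
Bulk density: ρ_b = (1−n)ρ_g + n·ρ_f = 0.8273×2.64 + 0.1727×1
       = 2.184 + 0.173 = 2.357 g/cm³

2.36 g/cm³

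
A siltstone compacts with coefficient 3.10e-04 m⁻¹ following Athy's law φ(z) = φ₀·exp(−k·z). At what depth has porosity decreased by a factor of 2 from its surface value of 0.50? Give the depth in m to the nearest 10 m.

Working in km (1 km = 1000 m; k in km⁻¹ = k in m⁻¹ × 1000):
φ/φ₀ = 1/2 ⇒ exp(−k·z) = 1/2 ⇒ z = ln(2) / k
z = 0.6931 / 0.31 = 2.236 km

2240 m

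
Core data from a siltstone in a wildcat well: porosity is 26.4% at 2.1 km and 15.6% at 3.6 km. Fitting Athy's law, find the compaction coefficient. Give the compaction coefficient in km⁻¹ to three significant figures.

Athy: φ(Z) = φ₀ e^(−kZ) ⇒ φ₁/φ₂ = e^{k(Z₂−Z₁)} ⇒ k = ln(φ₁/φ₂)/(Z₂−Z₁)
k = ln(0.264/0.156) / (3.6 − 2.1) = ln(1.692) / 1.5 = 0.5261 / 1.5 = 0.3507 km⁻¹

0.351 km⁻¹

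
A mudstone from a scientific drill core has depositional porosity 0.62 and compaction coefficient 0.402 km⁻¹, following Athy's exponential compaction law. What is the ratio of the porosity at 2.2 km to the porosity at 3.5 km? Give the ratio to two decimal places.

1.69

phi(d₁)/phi(d₂) = e^(−c·d₁)/e^(−c·d₂) = e^{c(d₂−d₁)}
= exp(0.402 × 1.3) = exp(0.5226) = 1.6864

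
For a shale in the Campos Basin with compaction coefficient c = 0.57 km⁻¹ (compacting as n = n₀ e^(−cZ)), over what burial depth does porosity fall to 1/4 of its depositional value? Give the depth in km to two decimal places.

2.43 km

n/n₀ = 1/4 ⇒ exp(−c·Z) = 1/4 ⇒ Z = ln(4) / c
Z = 1.3863 / 0.57 = 2.432 km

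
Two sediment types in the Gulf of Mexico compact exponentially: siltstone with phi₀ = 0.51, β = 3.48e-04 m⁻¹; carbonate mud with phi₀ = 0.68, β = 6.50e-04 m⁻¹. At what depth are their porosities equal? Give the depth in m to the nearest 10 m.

950 m

Working in km (1 km = 1000 m; β in km⁻¹ = β in m⁻¹ × 1000):
Set phi₀ₐ e^(−βₐz) = phi₀ᵦ e^(−βᵦz) ⇒ ln(phi₀ₐ/phi₀ᵦ) = (βₐ − βᵦ)·z
z = ln(0.51/0.68) / (0.348 − 0.65) = -0.2877 / -0.302 = 0.953 km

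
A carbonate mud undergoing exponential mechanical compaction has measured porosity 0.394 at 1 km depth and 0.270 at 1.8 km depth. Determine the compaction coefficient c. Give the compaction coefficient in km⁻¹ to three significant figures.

Athy: n(z) = n₀ e^(−cz) ⇒ n₁/n₂ = e^{c(z₂−z₁)} ⇒ c = ln(n₁/n₂)/(z₂−z₁)
c = ln(0.394/0.27) / (1.8 − 1) = ln(1.459) / 0.8 = 0.3779 / 0.8 = 0.4724 km⁻¹

0.472 km⁻¹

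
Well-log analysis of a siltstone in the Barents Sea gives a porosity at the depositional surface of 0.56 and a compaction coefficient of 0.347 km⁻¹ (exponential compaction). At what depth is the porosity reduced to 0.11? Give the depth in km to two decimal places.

4.69 km

Invert Athy's law: d = ln(phi₀/phi) / β
d = ln(0.56/0.11) / 0.347 = ln(5.091) / 0.347 = 1.6275 / 0.347 = 4.690 km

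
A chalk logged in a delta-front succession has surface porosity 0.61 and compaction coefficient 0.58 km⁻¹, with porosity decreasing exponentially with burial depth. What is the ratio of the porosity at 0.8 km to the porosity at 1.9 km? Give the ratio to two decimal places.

1.89

φ(z₁)/φ(z₂) = e^(−c·z₁)/e^(−c·z₂) = e^{c(z₂−z₁)}
= exp(0.58 × 1.1) = exp(0.638) = 1.8927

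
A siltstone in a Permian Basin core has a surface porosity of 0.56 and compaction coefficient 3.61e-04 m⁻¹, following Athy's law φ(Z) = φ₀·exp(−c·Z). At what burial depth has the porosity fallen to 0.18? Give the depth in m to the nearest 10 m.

Working in km (1 km = 1000 m; c in km⁻¹ = c in m⁻¹ × 1000):
Invert Athy's law: Z = ln(φ₀/φ) / c
Z = ln(0.56/0.18) / 0.361 = ln(3.111) / 0.361 = 1.1350 / 0.361 = 3.144 km

3140 m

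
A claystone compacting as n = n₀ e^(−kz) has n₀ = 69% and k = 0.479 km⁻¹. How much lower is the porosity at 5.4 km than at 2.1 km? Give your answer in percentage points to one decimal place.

n(2.1) = 0.69·e^(−0.479×2.1) = 0.2523
n(5.4) = 0.69·e^(−0.479×5.4) = 0.0519
Δn = 0.2523 − 0.0519 = 0.2004

20.0 percentage points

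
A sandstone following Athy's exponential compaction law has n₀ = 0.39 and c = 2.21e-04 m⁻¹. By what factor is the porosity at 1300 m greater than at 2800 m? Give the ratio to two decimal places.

Working in km (1 km = 1000 m; c in km⁻¹ = c in m⁻¹ × 1000):
n(Z₁)/n(Z₂) = e^(−c·Z₁)/e^(−c·Z₂) = e^{c(Z₂−Z₁)}
= exp(0.221 × 1.5) = exp(0.3315) = 1.3931

1.39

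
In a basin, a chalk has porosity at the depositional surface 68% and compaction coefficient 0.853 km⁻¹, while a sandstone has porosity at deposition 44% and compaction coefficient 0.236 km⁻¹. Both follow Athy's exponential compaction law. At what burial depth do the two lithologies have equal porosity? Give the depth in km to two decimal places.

0.71 km

Set φ₀ₐ e^(−kₐd) = φ₀ᵦ e^(−kᵦd) ⇒ ln(φ₀ₐ/φ₀ᵦ) = (kₐ − kᵦ)·d
d = ln(0.68/0.44) / (0.853 − 0.236) = 0.4353 / 0.617 = 0.706 km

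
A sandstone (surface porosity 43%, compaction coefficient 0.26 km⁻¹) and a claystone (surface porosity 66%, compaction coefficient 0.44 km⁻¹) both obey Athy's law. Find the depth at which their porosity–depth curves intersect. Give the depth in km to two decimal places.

Set phi₀ₐ e^(−cₐZ) = phi₀ᵦ e^(−cᵦZ) ⇒ ln(phi₀ₐ/phi₀ᵦ) = (cₐ − cᵦ)·Z
Z = ln(0.43/0.66) / (0.26 − 0.44) = -0.4285 / -0.18 = 2.380 km

2.38 km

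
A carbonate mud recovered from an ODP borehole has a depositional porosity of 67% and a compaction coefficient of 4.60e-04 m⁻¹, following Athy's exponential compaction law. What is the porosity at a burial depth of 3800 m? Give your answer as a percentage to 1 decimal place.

Working in km (1 km = 1000 m; β in km⁻¹ = β in m⁻¹ × 1000):
n = n₀·exp(−β·z) = 0.67 × exp(−0.46 × 3.8) = 0.67 × exp(−1.748)
  = 0.67 × 0.1741 = 0.1167

11.7%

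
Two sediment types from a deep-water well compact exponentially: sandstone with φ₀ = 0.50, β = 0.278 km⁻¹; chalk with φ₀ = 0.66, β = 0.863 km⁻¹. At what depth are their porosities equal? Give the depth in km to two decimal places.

Set φ₀ₐ e^(−βₐZ) = φ₀ᵦ e^(−βᵦZ) ⇒ ln(φ₀ₐ/φ₀ᵦ) = (βₐ − βᵦ)·Z
Z = ln(0.5/0.66) / (0.278 − 0.863) = -0.2776 / -0.585 = 0.475 km

0.47 km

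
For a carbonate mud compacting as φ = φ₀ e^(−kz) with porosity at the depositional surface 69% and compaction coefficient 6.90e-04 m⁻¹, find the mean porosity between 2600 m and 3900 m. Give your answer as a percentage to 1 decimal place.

Working in km (1 km = 1000 m; k in km⁻¹ = k in m⁻¹ × 1000):
⟨φ⟩ = (1/(z₂−z₁)) ∫ φ₀ e^(−kz) dz = φ₀·(e^(−k·z₁) − e^(−k·z₂)) / (k·(z₂−z₁))
e^(−0.69×2.6) = 0.1663; e^(−0.69×3.9) = 0.0678
⟨φ⟩ = 0.69 × (0.1663 − 0.0678) / (0.69 × 1.3) = 0.69 × 0.1098 = 0.0758

7.6%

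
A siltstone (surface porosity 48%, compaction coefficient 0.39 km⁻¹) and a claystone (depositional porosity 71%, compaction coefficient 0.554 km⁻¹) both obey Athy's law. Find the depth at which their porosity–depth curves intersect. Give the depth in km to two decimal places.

Set φ₀ₐ e^(−kₐd) = φ₀ᵦ e^(−kᵦd) ⇒ ln(φ₀ₐ/φ₀ᵦ) = (kₐ − kᵦ)·d
d = ln(0.48/0.71) / (0.39 − 0.554) = -0.3915 / -0.164 = 2.387 km

2.39 km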